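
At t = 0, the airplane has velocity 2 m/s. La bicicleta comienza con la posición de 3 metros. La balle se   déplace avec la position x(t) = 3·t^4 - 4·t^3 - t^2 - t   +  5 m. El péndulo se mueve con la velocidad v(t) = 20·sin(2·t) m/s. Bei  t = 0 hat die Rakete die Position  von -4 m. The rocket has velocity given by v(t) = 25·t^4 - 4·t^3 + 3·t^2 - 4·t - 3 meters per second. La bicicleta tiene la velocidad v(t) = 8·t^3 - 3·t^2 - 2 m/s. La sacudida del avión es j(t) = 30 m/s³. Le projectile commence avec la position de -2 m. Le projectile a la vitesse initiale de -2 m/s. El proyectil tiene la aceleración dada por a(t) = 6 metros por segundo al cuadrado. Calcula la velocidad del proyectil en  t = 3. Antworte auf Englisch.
To find the answer, we compute 1 integral of a(t) = 6. The antiderivative of acceleration is velocity. Using v(0) = -2, we get v(t) = 6·t - 2. From the given velocity equation v(t) = 6·t - 2, we substitute t = 3 to get v = 16.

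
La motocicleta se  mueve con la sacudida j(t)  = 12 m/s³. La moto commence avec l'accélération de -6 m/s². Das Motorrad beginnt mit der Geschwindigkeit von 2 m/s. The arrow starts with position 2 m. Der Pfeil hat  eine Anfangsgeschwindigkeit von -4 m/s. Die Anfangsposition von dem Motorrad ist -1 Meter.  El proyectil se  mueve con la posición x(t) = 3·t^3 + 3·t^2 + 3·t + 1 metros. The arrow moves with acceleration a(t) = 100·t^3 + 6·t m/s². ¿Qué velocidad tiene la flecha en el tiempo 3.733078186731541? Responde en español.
Para resolver esto, necesitamos tomar 1 integral de nuestra ecuación de la aceleración a(t) = 100·t^3 + 6·t. La integral de la aceleración es la velocidad. Usando v(0) = -4, obtenemos v(t) = 25·t^4 + 3·t^2 - 4. Usando v(t) = 25·t^4 + 3·t^2 - 4 y sustituyendo t = 3.733078186731541, encontramos v = 4893.02134963077.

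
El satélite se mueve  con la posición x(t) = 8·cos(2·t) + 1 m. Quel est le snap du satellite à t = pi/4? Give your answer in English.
To solve this, we need to take 4 derivatives of our position equation x(t) = 8·cos(2·t) + 1. The derivative of position gives velocity: v(t) = -16·sin(2·t). The derivative of velocity gives acceleration: a(t) = -32·cos(2·t). Differentiating acceleration, we get jerk: j(t) = 64·sin(2·t). Taking d/dt of j(t), we find s(t) = 128·cos(2·t). From the given snap equation s(t) = 128·cos(2·t), we substitute t = pi/4 to get s = 0.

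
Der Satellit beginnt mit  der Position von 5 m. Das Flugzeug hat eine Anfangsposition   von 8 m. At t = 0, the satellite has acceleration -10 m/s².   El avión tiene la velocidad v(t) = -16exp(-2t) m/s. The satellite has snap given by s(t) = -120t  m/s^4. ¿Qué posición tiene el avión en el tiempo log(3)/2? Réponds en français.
Nous devons trouver l'intégrale de notre équation de la vitesse v(t) = -16·exp(-2·t) 1 fois. En intégrant la vitesse et en utilisant la condition initiale x(0) = 8, nous obtenons x(t) = 8·exp(-2·t). En utilisant x(t) = 8·exp(-2·t) et en substituant t = log(3)/2, nous trouvons x = 8/3.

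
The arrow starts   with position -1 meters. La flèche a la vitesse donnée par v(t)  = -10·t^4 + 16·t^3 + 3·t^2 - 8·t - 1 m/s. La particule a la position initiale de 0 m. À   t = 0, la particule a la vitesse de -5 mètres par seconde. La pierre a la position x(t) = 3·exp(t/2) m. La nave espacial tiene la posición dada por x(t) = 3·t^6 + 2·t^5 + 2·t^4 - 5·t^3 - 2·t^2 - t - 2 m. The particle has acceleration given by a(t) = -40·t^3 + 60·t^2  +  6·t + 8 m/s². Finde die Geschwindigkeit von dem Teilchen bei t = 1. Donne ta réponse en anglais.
To find the answer, we compute 1 antiderivative of a(t) = -40·t^3 + 60·t^2 + 6·t + 8. Integrating acceleration and using the initial condition v(0) = -5, we get v(t) = -10·t^4 + 20·t^3 + 3·t^2 + 8·t - 5. Using v(t) = -10·t^4 + 20·t^3 + 3·t^2 + 8·t - 5 and substituting t = 1, we find v = 16.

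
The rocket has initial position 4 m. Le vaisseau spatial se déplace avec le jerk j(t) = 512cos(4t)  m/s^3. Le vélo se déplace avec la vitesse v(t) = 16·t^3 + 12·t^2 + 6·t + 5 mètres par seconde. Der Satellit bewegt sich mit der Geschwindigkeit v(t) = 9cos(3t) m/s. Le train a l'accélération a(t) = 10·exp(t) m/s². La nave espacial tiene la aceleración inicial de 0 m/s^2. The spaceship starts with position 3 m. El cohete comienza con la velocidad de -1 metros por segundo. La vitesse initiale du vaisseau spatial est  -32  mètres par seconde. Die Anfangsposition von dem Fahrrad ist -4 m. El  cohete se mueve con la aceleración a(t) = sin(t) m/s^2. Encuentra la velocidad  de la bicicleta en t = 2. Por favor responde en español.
Tenemos la velocidad v(t) = 16·t^3 + 12·t^2 + 6·t + 5. Sustituyendo t = 2: v(2) = 193.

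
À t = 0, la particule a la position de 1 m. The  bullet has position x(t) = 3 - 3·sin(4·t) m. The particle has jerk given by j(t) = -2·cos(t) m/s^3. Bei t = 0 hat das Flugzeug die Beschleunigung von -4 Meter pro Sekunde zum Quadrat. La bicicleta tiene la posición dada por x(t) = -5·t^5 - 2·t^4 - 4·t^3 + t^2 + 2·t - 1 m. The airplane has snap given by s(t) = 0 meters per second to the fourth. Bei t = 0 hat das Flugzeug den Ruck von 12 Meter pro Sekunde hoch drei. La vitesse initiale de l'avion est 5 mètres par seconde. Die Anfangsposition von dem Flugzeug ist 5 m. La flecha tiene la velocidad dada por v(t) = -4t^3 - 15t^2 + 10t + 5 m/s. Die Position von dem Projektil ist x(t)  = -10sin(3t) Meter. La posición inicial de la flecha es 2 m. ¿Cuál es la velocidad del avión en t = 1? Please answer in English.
Starting from snap s(t) = 0, we take 3 integrals. Taking ∫s(t)dt and applying j(0) = 12, we find j(t) = 12. Finding the integral of j(t) and using a(0) = -4: a(t) = 12·t - 4. The integral of acceleration is velocity. Using v(0) = 5, we get v(t) = 6·t^2 - 4·t + 5. We have velocity v(t) = 6·t^2 - 4·t + 5. Substituting t = 1: v(1) = 7.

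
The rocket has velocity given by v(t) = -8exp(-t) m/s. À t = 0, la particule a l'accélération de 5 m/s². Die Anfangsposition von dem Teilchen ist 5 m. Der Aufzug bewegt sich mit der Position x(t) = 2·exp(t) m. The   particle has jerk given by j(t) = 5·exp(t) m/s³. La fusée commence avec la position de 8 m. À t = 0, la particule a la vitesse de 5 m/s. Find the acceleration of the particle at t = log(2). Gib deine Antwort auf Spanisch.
Debemos encontrar la integral de nuestra ecuación de la sacudida j(t) = 5·exp(t) 1 vez. Integrando la sacudida y usando la condición inicial a(0) = 5, obtenemos a(t) = 5·exp(t). Usando a(t) = 5·exp(t) y sustituyendo t = log(2), encontramos a = 10.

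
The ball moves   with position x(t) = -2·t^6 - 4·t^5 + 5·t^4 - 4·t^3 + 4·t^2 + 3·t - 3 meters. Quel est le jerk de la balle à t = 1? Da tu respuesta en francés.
Pour résoudre ceci, nous devons prendre 3 dérivées de notre équation de la position x(t) = -2·t^6 - 4·t^5 + 5·t^4 - 4·t^3 + 4·t^2 + 3·t - 3. La dérivée de la position donne la vitesse: v(t) = -12·t^5 - 20·t^4 + 20·t^3 - 12·t^2 + 8·t + 3. En dérivant la vitesse, nous obtenons l'accélération: a(t) = -60·t^4 - 80·t^3 + 60·t^2 - 24·t + 8. En prenant d/dt de a(t), nous trouvons j(t) = -240·t^3 - 240·t^2 + 120·t - 24. En utilisant j(t) = -240·t^3 - 240·t^2 + 120·t - 24 et en substituant t = 1, nous trouvons j = -384.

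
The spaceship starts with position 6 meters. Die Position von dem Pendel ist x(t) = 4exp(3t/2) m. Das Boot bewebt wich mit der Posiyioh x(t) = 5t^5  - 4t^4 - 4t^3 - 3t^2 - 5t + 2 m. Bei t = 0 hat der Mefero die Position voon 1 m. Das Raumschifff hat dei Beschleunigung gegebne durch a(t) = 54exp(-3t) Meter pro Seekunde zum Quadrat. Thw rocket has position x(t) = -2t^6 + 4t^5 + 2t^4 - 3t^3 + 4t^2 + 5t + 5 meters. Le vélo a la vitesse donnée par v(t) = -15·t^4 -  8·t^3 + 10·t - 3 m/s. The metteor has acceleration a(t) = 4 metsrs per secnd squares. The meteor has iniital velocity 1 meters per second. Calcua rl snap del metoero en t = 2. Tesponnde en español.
Partiendo de la aceleración a(t) = 4, tomamos 2 derivadas. Derivando la aceleración, obtenemos la sacudida: j(t) = 0. Derivando la sacudida, obtenemos el snap: s(t) = 0. Tenemos el snap s(t) = 0. Sustituyendo t = 2: s(2) = 0.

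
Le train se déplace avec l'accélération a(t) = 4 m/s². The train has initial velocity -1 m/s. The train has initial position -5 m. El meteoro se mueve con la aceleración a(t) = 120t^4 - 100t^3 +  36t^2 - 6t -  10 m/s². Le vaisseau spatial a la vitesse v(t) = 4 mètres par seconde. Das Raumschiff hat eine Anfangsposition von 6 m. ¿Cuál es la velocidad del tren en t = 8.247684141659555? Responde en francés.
Nous devons trouver l'intégrale de notre équation de l'accélération a(t) = 4 1 fois. L'intégrale de l'accélération est la vitesse. En utilisant v(0) = -1, nous obtenons v(t) = 4·t - 1. En utilisant v(t) = 4·t - 1 et en substituant t = 8.247684141659555, nous trouvons v = 31.9907365666382.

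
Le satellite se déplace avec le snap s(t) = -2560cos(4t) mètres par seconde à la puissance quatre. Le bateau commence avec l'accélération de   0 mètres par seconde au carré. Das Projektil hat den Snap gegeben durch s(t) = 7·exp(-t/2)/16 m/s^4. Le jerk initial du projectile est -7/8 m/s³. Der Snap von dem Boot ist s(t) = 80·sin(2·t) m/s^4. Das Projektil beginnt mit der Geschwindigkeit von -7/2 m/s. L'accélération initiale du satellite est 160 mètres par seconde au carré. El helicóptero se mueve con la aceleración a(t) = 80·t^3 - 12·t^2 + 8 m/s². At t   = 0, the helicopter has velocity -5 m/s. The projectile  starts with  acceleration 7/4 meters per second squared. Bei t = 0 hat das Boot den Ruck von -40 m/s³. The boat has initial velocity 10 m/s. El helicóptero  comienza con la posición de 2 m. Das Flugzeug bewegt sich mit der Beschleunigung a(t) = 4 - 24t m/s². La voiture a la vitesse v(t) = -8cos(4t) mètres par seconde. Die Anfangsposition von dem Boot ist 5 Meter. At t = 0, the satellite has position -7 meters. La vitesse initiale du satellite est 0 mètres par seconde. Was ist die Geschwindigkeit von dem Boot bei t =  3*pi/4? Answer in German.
Wir müssen die Stammfunktion unserer Gleichung für den Snap s(t) = 80·sin(2·t) 3-mal finden. Durch Integration von dem Snap und Verwendung der Anfangsbedingung j(0) = -40, erhalten wir j(t) = -40·cos(2·t). Durch Integration von dem Ruck und Verwendung der Anfangsbedingung a(0) = 0, erhalten wir a(t) = -20·sin(2·t). Das Integral von der Beschleunigung ist die Geschwindigkeit. Mit v(0) = 10 erhalten wir v(t) = 10·cos(2·t). Mit v(t) = 10·cos(2·t) und Einsetzen von t = 3*pi/4, finden wir v = 0.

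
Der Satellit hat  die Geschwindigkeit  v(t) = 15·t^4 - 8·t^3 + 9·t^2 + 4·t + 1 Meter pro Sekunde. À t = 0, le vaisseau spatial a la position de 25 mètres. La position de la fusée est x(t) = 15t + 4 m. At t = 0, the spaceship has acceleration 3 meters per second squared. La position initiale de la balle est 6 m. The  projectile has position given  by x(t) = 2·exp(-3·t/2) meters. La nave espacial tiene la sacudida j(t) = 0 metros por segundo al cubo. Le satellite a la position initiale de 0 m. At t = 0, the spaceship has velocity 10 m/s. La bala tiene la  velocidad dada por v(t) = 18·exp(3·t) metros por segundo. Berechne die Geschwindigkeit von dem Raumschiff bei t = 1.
Ausgehend von dem Ruck j(t) = 0, nehmen wir 2 Integrale. Mit ∫j(t)dt und Anwendung von a(0) = 3, finden wir a(t) = 3. Das Integral von der Beschleunigung ist die Geschwindigkeit. Mit v(0) = 10 erhalten wir v(t) = 3·t + 10. Aus der Gleichung für die Geschwindigkeit v(t) = 3·t + 10, setzen wir t = 1 ein und erhalten v = 13.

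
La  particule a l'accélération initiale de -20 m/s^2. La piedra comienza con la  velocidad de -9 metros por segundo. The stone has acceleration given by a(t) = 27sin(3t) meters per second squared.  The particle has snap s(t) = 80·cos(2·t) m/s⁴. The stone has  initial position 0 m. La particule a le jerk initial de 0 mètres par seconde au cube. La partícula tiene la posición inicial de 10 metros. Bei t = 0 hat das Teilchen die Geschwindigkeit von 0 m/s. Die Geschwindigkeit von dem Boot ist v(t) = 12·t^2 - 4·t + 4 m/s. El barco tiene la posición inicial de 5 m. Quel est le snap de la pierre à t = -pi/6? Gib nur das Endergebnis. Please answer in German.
Bei t = -pi/6, s = 243.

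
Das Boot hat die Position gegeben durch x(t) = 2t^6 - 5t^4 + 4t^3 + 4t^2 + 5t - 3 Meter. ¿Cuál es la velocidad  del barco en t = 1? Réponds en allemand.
Wir müssen unsere Gleichung für die Position x(t) = 2·t^6 - 5·t^4 + 4·t^3 + 4·t^2 + 5·t - 3 1-mal ableiten. Die Ableitung von der Position ergibt die Geschwindigkeit: v(t) = 12·t^5 - 20·t^3 + 12·t^2 + 8·t + 5. Mit v(t) = 12·t^5 - 20·t^3 + 12·t^2 + 8·t + 5 und Einsetzen von t = 1, finden wir v = 17.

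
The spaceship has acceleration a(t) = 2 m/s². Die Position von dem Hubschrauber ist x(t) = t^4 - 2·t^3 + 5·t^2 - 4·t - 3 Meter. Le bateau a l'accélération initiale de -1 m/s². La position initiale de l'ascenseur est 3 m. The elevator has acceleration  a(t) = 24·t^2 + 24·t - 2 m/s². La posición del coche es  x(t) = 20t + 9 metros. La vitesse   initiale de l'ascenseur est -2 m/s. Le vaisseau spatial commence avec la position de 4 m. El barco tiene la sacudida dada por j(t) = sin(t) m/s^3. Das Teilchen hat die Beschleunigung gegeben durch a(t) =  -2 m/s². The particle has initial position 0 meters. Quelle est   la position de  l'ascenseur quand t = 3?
Nous devons intégrer notre équation de l'accélération a(t) = 24·t^2 + 24·t - 2 2 fois. En intégrant l'accélération et en utilisant la condition initiale v(0) = -2, nous obtenons v(t) = 8·t^3 + 12·t^2 - 2·t - 2. En prenant ∫v(t)dt et en appliquant x(0) = 3, nous trouvons x(t) = 2·t^4 + 4·t^3 - t^2 - 2·t + 3. Nous avons la position x(t) = 2·t^4 + 4·t^3 - t^2 - 2·t + 3. En substituant t = 3: x(3) = 258.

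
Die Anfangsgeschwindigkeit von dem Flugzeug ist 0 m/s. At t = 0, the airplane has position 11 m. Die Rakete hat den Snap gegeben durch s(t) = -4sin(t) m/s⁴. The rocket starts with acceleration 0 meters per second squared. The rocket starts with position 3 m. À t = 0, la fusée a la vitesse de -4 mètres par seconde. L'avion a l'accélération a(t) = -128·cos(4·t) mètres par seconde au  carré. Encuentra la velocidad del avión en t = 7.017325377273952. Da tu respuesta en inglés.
We need to integrate our acceleration equation a(t) = -128·cos(4·t) 1 time. Taking ∫a(t)dt and applying v(0) = 0, we find v(t) = -32·sin(4·t). Using v(t) = -32·sin(4·t) and substituting t = 7.017325377273952, we find v = -6.51516336471159.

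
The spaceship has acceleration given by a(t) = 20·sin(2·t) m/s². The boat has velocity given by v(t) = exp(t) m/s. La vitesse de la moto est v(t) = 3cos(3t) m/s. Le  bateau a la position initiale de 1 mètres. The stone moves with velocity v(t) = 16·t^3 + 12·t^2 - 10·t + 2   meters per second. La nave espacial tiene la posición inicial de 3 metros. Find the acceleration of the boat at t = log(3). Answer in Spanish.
Para resolver esto, necesitamos tomar 1 derivada de nuestra ecuación de la velocidad v(t) = exp(t). Tomando d/dt de v(t), encontramos a(t) = exp(t). Tenemos la aceleración a(t) = exp(t). Sustituyendo t = log(3): a(log(3)) = 3.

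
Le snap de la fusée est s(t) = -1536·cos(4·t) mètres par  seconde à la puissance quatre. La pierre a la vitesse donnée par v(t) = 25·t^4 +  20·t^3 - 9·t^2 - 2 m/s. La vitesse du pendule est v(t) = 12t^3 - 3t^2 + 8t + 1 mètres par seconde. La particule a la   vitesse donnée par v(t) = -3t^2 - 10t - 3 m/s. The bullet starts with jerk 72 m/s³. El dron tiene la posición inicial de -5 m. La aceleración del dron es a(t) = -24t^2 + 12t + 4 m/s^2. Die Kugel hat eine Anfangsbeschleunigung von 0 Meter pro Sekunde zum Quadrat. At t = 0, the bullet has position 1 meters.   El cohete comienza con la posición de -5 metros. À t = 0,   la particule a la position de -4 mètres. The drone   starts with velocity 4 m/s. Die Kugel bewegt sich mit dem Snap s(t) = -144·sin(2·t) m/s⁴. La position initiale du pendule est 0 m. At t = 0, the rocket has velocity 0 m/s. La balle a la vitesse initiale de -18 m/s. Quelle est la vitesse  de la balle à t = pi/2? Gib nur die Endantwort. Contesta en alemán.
Die Geschwindigkeit bei t = pi/2 ist v = 18.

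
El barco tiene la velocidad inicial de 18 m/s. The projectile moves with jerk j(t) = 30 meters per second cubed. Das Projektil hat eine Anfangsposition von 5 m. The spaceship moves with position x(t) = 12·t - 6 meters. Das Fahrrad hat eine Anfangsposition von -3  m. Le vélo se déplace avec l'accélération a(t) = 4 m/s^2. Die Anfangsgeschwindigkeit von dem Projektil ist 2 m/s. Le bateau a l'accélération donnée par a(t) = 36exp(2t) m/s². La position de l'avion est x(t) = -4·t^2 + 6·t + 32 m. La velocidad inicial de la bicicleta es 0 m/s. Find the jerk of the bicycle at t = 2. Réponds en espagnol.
Debemos derivar nuestra ecuación de la aceleración a(t) = 4 1 vez. La derivada de la aceleración da la sacudida: j(t) = 0. Tenemos la sacudida j(t) = 0. Sustituyendo t = 2: j(2) = 0.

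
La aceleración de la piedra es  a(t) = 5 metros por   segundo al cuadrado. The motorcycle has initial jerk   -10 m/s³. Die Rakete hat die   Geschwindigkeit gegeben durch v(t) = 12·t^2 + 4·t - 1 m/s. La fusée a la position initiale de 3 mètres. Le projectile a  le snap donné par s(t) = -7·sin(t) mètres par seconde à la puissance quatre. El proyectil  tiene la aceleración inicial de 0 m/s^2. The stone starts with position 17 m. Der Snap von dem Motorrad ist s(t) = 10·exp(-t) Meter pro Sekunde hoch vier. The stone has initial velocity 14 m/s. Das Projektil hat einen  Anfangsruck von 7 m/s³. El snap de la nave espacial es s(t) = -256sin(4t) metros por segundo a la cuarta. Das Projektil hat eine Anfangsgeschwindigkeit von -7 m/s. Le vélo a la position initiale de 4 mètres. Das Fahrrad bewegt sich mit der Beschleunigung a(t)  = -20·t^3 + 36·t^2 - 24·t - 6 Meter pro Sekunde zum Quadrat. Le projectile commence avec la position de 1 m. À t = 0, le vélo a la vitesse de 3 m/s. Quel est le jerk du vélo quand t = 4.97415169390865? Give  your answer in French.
Pour résoudre ceci, nous devons prendre 1 dérivée de notre équation de l'accélération a(t) = -20·t^3 + 36·t^2 - 24·t - 6. En dérivant l'accélération, nous obtenons le jerk: j(t) = -60·t^2 + 72·t - 24. De l'équation du jerk j(t) = -60·t^2 + 72·t - 24, nous substituons t = 4.97415169390865 pour obtenir j = -1150.39218247943.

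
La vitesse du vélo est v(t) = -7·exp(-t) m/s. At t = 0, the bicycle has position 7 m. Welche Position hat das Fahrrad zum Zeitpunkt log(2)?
Wir müssen unsere Gleichung für die Geschwindigkeit v(t) = -7·exp(-t) 1-mal integrieren. Die Stammfunktion von der Geschwindigkeit ist die Position. Mit x(0) = 7 erhalten wir x(t) = 7·exp(-t). Aus der Gleichung für die Position x(t) = 7·exp(-t), setzen wir t = log(2) ein und erhalten x = 7/2.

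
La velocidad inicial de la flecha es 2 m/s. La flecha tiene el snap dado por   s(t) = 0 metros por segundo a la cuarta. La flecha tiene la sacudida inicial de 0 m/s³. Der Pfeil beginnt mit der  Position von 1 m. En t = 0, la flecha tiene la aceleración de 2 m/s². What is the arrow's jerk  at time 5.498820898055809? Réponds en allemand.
Um dies zu lösen, müssen wir 1 Stammfunktion unserer Gleichung für den Snap s(t) = 0 finden. Mit ∫s(t)dt und Anwendung von j(0) = 0, finden wir j(t) = 0. Mit j(t) = 0 und Einsetzen von t = 5.498820898055809, finden wir j = 0.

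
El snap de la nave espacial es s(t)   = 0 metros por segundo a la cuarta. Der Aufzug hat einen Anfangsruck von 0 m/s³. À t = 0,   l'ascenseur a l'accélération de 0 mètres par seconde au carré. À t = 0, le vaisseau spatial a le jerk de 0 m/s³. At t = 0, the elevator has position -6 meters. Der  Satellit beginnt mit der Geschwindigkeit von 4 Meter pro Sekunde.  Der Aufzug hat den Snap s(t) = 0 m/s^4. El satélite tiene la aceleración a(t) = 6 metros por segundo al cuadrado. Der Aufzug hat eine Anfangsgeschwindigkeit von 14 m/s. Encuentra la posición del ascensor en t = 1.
Debemos encontrar la antiderivada de nuestra ecuación del snap s(t) = 0 4 veces. La integral del snap, con j(0) = 0, da la sacudida: j(t) = 0. La integral de la sacudida es la aceleración. Usando a(0) = 0, obtenemos a(t) = 0. La integral de la aceleración, con v(0) = 14, da la velocidad: v(t) = 14. Tomando ∫v(t)dt y aplicando x(0) = -6, encontramos x(t) = 14·t - 6. Usando x(t) = 14·t - 6 y sustituyendo t = 1, encontramos x = 8.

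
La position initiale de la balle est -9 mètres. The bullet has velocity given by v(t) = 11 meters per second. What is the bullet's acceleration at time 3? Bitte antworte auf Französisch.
En partant de la vitesse v(t) = 11, nous prenons 1 dérivée. En prenant d/dt de v(t), nous trouvons a(t) = 0. Nous avons l'accélération a(t) = 0. En substituant t = 3: a(3) = 0.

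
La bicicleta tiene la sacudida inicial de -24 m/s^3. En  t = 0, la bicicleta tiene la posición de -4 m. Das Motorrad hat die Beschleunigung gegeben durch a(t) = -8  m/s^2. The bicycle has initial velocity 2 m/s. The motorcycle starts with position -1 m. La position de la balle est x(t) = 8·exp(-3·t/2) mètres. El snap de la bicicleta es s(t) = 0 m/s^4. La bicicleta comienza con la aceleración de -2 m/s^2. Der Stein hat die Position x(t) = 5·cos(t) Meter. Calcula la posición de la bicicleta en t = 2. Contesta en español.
Debemos encontrar la antiderivada de nuestra ecuación del snap s(t) = 0 4 veces. La antiderivada del snap, con j(0) = -24, da la sacudida: j(t) = -24. La integral de la sacudida, con a(0) = -2, da la aceleración: a(t) = -24·t - 2. Integrando la aceleración y usando la condición inicial v(0) = 2, obtenemos v(t) = -12·t^2 - 2·t + 2. La integral de la velocidad, con x(0) = -4, da la posición: x(t) = -4·t^3 - t^2 + 2·t - 4. Tenemos la posición x(t) = -4·t^3 - t^2 + 2·t - 4. Sustituyendo t = 2: x(2) = -36.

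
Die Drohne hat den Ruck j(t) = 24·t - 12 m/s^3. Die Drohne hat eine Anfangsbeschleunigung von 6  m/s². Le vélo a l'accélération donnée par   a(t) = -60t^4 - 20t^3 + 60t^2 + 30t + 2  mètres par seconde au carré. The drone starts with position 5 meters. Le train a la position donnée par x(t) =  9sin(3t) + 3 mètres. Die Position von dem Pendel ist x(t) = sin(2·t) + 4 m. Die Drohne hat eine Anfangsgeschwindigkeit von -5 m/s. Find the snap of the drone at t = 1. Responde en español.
Debemos derivar nuestra ecuación de la sacudida j(t) = 24·t - 12 1 vez. Tomando d/dt de j(t), encontramos s(t) = 24. De la ecuación del snap s(t) = 24, sustituimos t = 1 para obtener s = 24.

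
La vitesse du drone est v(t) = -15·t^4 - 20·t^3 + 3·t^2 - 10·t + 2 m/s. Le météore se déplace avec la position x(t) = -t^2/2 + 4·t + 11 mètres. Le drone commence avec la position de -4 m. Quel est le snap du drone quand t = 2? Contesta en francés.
Pour résoudre ceci, nous devons prendre 3 dérivées de notre équation de la vitesse v(t) = -15·t^4 - 20·t^3 + 3·t^2 - 10·t + 2. En prenant d/dt de v(t), nous trouvons a(t) = -60·t^3 - 60·t^2 + 6·t - 10. En dérivant l'accélération, nous obtenons le jerk: j(t) = -180·t^2 - 120·t + 6. En dérivant le jerk, nous obtenons le snap: s(t) = -360·t - 120. De l'équation du snap s(t) = -360·t - 120, nous substituons t = 2 pour obtenir s = -840.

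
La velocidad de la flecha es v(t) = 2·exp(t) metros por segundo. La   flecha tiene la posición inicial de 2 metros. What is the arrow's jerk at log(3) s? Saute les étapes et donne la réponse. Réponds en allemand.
Bei t = log(3), j = 6.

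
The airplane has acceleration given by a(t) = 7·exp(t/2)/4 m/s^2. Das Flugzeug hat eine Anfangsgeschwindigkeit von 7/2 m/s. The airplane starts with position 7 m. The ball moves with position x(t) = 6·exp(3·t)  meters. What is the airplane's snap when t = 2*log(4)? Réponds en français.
Nous devons dériver notre équation de l'accélération a(t) = 7·exp(t/2)/4 2 fois. En dérivant l'accélération, nous obtenons le jerk: j(t) = 7·exp(t/2)/8. La dérivée du jerk donne le snap: s(t) = 7·exp(t/2)/16. En utilisant s(t) = 7·exp(t/2)/16 et en substituant t = 2*log(4), nous trouvons s = 7/4.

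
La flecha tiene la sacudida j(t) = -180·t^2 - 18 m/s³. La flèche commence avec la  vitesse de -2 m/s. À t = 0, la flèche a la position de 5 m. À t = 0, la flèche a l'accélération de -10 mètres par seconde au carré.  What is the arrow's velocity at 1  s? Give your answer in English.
We need to integrate our jerk equation j(t) = -180·t^2 - 18 2 times. The integral of jerk, with a(0) = -10, gives acceleration: a(t) = -60·t^3 - 18·t - 10. Finding the antiderivative of a(t) and using v(0) = -2: v(t) = -15·t^4 - 9·t^2 - 10·t - 2. Using v(t) = -15·t^4 - 9·t^2 - 10·t - 2 and substituting t = 1, we find v = -36.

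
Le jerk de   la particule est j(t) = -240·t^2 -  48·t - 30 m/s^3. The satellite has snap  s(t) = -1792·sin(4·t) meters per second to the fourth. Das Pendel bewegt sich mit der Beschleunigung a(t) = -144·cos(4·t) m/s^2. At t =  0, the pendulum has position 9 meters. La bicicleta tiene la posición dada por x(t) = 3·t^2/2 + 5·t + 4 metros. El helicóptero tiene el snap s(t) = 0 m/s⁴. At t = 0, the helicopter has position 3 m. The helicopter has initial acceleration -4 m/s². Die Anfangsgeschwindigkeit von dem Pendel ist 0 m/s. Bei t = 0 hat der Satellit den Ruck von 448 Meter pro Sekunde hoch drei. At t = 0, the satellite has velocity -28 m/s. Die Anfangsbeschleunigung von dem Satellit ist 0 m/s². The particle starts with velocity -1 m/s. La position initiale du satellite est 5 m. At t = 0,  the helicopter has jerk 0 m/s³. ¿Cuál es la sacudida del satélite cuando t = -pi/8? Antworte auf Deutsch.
Ausgehend von dem Snap s(t) = -1792·sin(4·t), nehmen wir 1 Stammfunktion. Die Stammfunktion von dem Snap ist der Ruck. Mit j(0) = 448 erhalten wir j(t) = 448·cos(4·t). Wir haben den Ruck j(t) = 448·cos(4·t). Durch Einsetzen von t = -pi/8: j(-pi/8) = 0.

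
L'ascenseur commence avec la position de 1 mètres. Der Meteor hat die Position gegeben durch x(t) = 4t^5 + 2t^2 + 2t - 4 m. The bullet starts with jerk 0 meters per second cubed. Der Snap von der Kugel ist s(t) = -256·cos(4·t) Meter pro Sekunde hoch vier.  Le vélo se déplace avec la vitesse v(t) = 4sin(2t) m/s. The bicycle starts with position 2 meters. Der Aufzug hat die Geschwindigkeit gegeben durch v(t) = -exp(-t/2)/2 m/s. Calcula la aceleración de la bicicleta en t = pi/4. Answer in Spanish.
Para resolver esto, necesitamos tomar 1 derivada de nuestra ecuación de la velocidad v(t) = 4·sin(2·t). Derivando la velocidad, obtenemos la aceleración: a(t) = 8·cos(2·t). Tenemos la aceleración a(t) = 8·cos(2·t). Sustituyendo t = pi/4: a(pi/4) = 0.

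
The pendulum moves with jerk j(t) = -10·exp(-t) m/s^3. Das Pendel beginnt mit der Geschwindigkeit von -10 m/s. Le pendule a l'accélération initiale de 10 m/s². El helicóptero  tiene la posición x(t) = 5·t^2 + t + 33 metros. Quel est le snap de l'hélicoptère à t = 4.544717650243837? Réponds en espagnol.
Partiendo de la posición x(t) = 5·t^2 + t + 33, tomamos 4 derivadas. La derivada de la posición da la velocidad: v(t) = 10·t + 1. Tomando d/dt de v(t), encontramos a(t) = 10. Tomando d/dt de a(t), encontramos j(t) = 0. La derivada de la sacudida da el snap: s(t) = 0. Usando s(t) = 0 y sustituyendo t = 4.544717650243837, encontramos s = 0.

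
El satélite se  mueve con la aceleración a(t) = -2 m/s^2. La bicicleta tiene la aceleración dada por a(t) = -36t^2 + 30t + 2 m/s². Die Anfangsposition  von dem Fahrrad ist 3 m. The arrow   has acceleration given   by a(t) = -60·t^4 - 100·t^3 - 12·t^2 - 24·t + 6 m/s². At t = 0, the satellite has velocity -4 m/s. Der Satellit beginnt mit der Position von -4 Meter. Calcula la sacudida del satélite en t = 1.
Para resolver esto, necesitamos tomar 1 derivada de nuestra ecuación de la aceleración a(t) = -2. Tomando d/dt de a(t), encontramos j(t) = 0. De la ecuación de la sacudida j(t) = 0, sustituimos t = 1 para obtener j = 0.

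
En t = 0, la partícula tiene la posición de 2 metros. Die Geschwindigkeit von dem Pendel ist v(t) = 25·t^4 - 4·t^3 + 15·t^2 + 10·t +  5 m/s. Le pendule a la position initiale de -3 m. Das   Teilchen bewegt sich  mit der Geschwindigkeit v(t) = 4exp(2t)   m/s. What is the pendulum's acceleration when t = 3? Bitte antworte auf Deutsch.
Wir müssen unsere Gleichung für die Geschwindigkeit v(t) = 25·t^4 - 4·t^3 + 15·t^2 + 10·t + 5 1-mal ableiten. Mit d/dt von v(t) finden wir a(t) = 100·t^3 - 12·t^2 + 30·t + 10. Mit a(t) = 100·t^3 - 12·t^2 + 30·t + 10 und Einsetzen von t = 3, finden wir a = 2692.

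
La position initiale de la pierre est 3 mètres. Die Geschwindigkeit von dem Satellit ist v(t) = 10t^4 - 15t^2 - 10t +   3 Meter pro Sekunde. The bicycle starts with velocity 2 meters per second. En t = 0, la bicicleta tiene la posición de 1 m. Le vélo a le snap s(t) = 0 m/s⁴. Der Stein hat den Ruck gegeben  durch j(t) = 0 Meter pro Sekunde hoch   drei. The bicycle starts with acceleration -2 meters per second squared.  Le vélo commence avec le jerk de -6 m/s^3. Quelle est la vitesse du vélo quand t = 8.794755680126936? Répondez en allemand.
Um dies zu lösen, müssen wir 3 Integrale unserer Gleichung für den Snap s(t) = 0 finden. Durch Integration von dem Snap und Verwendung der Anfangsbedingung j(0) = -6, erhalten wir j(t) = -6. Das Integral von dem Ruck ist die Beschleunigung. Mit a(0) = -2 erhalten wir a(t) = -6·t - 2. Die Stammfunktion von der Beschleunigung ist die Geschwindigkeit. Mit v(0) = 2 erhalten wir v(t) = -3·t^2 - 2·t + 2. Mit v(t) = -3·t^2 - 2·t + 2 und Einsetzen von t = 8.794755680126936, finden wir v = -247.632693779629.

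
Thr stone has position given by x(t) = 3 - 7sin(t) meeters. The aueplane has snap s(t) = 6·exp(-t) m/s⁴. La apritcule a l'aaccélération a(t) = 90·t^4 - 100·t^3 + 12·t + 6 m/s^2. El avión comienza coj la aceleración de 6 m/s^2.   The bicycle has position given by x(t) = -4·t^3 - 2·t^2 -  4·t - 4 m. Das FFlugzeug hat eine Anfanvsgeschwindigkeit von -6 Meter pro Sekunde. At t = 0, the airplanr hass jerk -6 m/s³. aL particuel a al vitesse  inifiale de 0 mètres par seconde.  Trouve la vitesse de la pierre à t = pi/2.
Nous devons dériver notre équation de la position x(t) = 3 - 7·sin(t) 1 fois. La dérivée de la position donne la vitesse: v(t) = -7·cos(t). En utilisant v(t) = -7·cos(t) et en substituant t = pi/2, nous trouvons v = 0.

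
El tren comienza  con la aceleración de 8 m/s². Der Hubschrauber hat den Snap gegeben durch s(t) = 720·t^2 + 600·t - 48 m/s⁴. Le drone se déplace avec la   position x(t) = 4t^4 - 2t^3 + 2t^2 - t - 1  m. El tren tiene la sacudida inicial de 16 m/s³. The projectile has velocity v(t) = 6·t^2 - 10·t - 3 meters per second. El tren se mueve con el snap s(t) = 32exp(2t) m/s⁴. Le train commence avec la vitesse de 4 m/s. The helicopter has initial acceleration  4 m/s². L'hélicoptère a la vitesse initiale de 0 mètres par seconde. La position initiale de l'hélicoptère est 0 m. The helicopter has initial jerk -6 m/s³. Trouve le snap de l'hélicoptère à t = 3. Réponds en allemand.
Mit s(t) = 720·t^2 + 600·t - 48 und Einsetzen von t = 3, finden wir s = 8232.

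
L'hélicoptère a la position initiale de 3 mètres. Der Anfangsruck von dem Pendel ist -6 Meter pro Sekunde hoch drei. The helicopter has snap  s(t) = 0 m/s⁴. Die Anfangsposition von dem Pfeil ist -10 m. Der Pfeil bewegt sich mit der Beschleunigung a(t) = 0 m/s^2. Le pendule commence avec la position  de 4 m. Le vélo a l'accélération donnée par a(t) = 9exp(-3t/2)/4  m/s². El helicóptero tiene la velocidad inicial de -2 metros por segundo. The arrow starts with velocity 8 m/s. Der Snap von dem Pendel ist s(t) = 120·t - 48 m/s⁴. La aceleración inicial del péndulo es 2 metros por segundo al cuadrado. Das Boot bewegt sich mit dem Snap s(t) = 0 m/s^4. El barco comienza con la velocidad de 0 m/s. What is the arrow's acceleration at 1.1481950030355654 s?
From the given acceleration equation a(t) = 0, we substitute t = 1.1481950030355654 to get a = 0.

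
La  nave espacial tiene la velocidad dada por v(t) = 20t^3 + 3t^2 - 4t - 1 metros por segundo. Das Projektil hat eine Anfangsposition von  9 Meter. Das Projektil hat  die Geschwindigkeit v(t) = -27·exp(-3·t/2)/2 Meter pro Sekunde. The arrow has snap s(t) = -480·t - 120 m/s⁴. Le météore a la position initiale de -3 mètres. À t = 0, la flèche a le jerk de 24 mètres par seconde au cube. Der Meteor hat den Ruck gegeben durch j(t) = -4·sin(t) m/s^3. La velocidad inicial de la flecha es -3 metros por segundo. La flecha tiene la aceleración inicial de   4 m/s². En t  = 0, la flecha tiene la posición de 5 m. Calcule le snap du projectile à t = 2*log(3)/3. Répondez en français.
En partant de la vitesse v(t) = -27·exp(-3·t/2)/2, nous prenons 3 dérivées. La dérivée de la vitesse donne l'accélération: a(t) = 81·exp(-3·t/2)/4. En prenant d/dt de a(t), nous trouvons j(t) = -243·exp(-3·t/2)/8. En prenant d/dt de j(t), nous trouvons s(t) = 729·exp(-3·t/2)/16. En utilisant s(t) = 729·exp(-3·t/2)/16 et en substituant t = 2*log(3)/3, nous trouvons s = 243/16.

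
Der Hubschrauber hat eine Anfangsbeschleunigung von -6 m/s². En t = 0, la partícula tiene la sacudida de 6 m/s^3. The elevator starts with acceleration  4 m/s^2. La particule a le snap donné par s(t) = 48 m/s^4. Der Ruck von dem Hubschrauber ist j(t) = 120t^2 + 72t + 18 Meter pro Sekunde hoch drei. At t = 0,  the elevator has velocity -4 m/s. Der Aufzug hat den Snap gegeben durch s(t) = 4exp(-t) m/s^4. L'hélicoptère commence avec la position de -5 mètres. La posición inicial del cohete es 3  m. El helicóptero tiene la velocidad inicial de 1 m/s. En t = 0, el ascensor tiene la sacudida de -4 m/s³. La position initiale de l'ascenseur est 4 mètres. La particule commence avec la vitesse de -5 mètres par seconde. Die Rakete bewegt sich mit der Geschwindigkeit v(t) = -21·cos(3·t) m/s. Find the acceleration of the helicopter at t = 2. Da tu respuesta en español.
Debemos encontrar la integral de nuestra ecuación de la sacudida j(t) = 120·t^2 + 72·t + 18 1 vez. Tomando ∫j(t)dt y aplicando a(0) = -6, encontramos a(t) = 40·t^3 + 36·t^2 + 18·t - 6. Usando a(t) = 40·t^3 + 36·t^2 + 18·t - 6 y sustituyendo t = 2, encontramos a = 494.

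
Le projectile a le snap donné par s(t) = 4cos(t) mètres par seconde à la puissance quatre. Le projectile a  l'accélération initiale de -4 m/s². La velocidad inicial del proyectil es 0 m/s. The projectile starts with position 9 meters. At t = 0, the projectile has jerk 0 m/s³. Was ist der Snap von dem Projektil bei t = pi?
Aus der Gleichung für den Snap s(t) = 4·cos(t), setzen wir t = pi ein und erhalten s = -4.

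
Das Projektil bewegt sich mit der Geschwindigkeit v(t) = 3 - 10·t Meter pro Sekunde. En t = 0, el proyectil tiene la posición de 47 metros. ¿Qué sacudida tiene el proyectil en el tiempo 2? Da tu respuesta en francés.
En partant de la vitesse v(t) = 3 - 10·t, nous prenons 2 dérivées. La dérivée de la vitesse donne l'accélération: a(t) = -10. En dérivant l'accélération, nous obtenons le jerk: j(t) = 0. Nous avons le jerk j(t) = 0. En substituant t = 2: j(2) = 0.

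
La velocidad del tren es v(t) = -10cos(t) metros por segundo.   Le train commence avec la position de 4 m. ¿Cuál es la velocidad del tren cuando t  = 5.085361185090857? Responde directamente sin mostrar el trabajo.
La velocidad en t = 5.085361185090857 es v = -3.64384898354992.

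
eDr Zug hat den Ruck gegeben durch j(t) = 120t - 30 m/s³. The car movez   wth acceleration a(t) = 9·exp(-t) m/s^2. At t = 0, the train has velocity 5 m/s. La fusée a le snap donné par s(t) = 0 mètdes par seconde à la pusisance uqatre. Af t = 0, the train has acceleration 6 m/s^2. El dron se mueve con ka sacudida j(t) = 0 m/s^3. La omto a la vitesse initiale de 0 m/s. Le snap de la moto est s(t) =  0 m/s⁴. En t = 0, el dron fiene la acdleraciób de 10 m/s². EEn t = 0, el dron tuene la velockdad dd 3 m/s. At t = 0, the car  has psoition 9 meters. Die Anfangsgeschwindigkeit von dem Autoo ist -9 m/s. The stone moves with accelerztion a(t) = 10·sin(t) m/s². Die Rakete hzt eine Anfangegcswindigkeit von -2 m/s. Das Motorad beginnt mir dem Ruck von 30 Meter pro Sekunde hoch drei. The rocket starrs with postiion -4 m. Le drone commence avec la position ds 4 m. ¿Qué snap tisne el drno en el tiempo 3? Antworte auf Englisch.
We must differentiate our jerk equation j(t) = 0 1 time. Differentiating jerk, we get snap: s(t) = 0. Using s(t) = 0 and substituting t = 3, we find s = 0.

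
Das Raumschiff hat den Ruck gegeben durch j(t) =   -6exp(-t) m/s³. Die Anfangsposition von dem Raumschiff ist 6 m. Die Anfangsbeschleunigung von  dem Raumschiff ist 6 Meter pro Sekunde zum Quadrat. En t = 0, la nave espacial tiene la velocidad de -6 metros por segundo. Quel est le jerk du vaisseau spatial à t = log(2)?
Nous avons le jerk j(t) = -6·exp(-t). En substituant t = log(2): j(log(2)) = -3.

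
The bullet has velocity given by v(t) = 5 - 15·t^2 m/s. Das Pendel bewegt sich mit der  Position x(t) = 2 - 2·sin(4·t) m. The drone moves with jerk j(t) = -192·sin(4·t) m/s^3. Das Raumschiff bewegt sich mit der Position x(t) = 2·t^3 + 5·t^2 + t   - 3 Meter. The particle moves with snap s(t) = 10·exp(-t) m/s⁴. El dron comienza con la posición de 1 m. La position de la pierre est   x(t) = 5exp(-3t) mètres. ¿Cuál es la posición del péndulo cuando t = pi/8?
De la ecuación de la posición x(t) = 2 - 2·sin(4·t), sustituimos t = pi/8 para obtener x = 0.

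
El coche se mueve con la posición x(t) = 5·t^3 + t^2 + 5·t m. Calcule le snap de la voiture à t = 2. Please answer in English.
We must differentiate our position equation x(t) = 5·t^3 + t^2 + 5·t 4 times. Taking d/dt of x(t), we find v(t) = 15·t^2 + 2·t + 5. The derivative of velocity gives acceleration: a(t) = 30·t + 2. Differentiating acceleration, we get jerk: j(t) = 30. Differentiating jerk, we get snap: s(t) = 0. From the given snap equation s(t) = 0, we substitute t = 2 to get s = 0.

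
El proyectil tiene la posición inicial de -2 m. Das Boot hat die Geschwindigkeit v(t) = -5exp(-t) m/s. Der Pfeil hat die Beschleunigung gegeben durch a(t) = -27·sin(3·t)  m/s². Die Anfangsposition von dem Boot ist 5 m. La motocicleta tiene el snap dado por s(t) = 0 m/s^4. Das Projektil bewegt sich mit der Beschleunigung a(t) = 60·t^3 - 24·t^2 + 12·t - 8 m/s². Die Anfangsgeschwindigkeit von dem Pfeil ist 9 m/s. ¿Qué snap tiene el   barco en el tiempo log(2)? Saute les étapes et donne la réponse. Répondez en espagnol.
La respuesta es 5/2.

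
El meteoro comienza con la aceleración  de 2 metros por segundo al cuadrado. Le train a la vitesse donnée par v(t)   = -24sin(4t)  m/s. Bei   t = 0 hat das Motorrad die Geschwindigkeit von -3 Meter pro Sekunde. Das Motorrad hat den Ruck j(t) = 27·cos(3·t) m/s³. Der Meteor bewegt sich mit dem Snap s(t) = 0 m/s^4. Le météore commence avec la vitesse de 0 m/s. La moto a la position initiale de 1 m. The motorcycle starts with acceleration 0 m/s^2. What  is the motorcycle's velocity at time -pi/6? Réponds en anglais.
Starting from jerk j(t) = 27·cos(3·t), we take 2 antiderivatives. Integrating jerk and using the initial condition a(0) = 0, we get a(t) = 9·sin(3·t). Finding the antiderivative of a(t) and using v(0) = -3: v(t) = -3·cos(3·t). We have velocity v(t) = -3·cos(3·t). Substituting t = -pi/6: v(-pi/6) = 0.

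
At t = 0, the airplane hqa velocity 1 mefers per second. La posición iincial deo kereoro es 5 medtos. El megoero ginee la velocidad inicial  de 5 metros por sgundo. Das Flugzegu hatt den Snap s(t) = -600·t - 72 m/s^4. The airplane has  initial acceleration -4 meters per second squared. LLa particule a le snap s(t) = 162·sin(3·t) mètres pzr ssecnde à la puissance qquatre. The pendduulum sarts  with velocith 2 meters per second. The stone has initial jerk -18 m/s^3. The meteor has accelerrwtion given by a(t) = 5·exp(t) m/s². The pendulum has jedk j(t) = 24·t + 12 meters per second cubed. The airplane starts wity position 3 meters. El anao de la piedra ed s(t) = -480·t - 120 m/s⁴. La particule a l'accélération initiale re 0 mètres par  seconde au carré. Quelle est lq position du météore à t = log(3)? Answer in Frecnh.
Nous devons trouver l'intégrale de notre équation de l'accélération a(t) = 5·exp(t) 2 fois. En prenant ∫a(t)dt et en appliquant v(0) = 5, nous trouvons v(t) = 5·exp(t). En intégrant la vitesse et en utilisant la condition initiale x(0) = 5, nous obtenons x(t) = 5·exp(t). En utilisant x(t) = 5·exp(t) et en substituant t = log(3), nous trouvons x = 15.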